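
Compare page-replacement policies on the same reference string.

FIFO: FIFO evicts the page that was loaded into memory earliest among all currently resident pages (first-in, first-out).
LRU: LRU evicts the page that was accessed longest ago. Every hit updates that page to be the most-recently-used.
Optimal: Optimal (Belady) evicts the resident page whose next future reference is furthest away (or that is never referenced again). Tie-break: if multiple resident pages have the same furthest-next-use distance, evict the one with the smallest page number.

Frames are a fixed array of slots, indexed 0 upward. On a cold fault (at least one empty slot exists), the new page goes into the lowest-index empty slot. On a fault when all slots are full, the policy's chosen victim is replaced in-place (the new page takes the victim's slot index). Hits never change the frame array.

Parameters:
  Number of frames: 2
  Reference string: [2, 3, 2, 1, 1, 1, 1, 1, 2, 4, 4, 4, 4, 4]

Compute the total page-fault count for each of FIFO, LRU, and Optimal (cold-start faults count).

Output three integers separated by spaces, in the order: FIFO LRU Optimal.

--- FIFO ---
  step 0: ref 2 -> FAULT, frames=[2,-] (faults so far: 1)
  step 1: ref 3 -> FAULT, frames=[2,3] (faults so far: 2)
  step 2: ref 2 -> HIT, frames=[2,3] (faults so far: 2)
  step 3: ref 1 -> FAULT, evict 2, frames=[1,3] (faults so far: 3)
  step 4: ref 1 -> HIT, frames=[1,3] (faults so far: 3)
  step 5: ref 1 -> HIT, frames=[1,3] (faults so far: 3)
  step 6: ref 1 -> HIT, frames=[1,3] (faults so far: 3)
  step 7: ref 1 -> HIT, frames=[1,3] (faults so far: 3)
  step 8: ref 2 -> FAULT, evict 3, frames=[1,2] (faults so far: 4)
  step 9: ref 4 -> FAULT, evict 1, frames=[4,2] (faults so far: 5)
  step 10: ref 4 -> HIT, frames=[4,2] (faults so far: 5)
  step 11: ref 4 -> HIT, frames=[4,2] (faults so far: 5)
  step 12: ref 4 -> HIT, frames=[4,2] (faults so far: 5)
  step 13: ref 4 -> HIT, frames=[4,2] (faults so far: 5)
  FIFO total faults: 5
--- LRU ---
  step 0: ref 2 -> FAULT, frames=[2,-] (faults so far: 1)
  step 1: ref 3 -> FAULT, frames=[2,3] (faults so far: 2)
  step 2: ref 2 -> HIT, frames=[2,3] (faults so far: 2)
  step 3: ref 1 -> FAULT, evict 3, frames=[2,1] (faults so far: 3)
  step 4: ref 1 -> HIT, frames=[2,1] (faults so far: 3)
  step 5: ref 1 -> HIT, frames=[2,1] (faults so far: 3)
  step 6: ref 1 -> HIT, frames=[2,1] (faults so far: 3)
  step 7: ref 1 -> HIT, frames=[2,1] (faults so far: 3)
  step 8: ref 2 -> HIT, frames=[2,1] (faults so far: 3)
  step 9: ref 4 -> FAULT, evict 1, frames=[2,4] (faults so far: 4)
  step 10: ref 4 -> HIT, frames=[2,4] (faults so far: 4)
  step 11: ref 4 -> HIT, frames=[2,4] (faults so far: 4)
  step 12: ref 4 -> HIT, frames=[2,4] (faults so far: 4)
  step 13: ref 4 -> HIT, frames=[2,4] (faults so far: 4)
  LRU total faults: 4
--- Optimal ---
  step 0: ref 2 -> FAULT, frames=[2,-] (faults so far: 1)
  step 1: ref 3 -> FAULT, frames=[2,3] (faults so far: 2)
  step 2: ref 2 -> HIT, frames=[2,3] (faults so far: 2)
  step 3: ref 1 -> FAULT, evict 3, frames=[2,1] (faults so far: 3)
  step 4: ref 1 -> HIT, frames=[2,1] (faults so far: 3)
  step 5: ref 1 -> HIT, frames=[2,1] (faults so far: 3)
  step 6: ref 1 -> HIT, frames=[2,1] (faults so far: 3)
  step 7: ref 1 -> HIT, frames=[2,1] (faults so far: 3)
  step 8: ref 2 -> HIT, frames=[2,1] (faults so far: 3)
  step 9: ref 4 -> FAULT, evict 1, frames=[2,4] (faults so far: 4)
  step 10: ref 4 -> HIT, frames=[2,4] (faults so far: 4)
  step 11: ref 4 -> HIT, frames=[2,4] (faults so far: 4)
  step 12: ref 4 -> HIT, frames=[2,4] (faults so far: 4)
  step 13: ref 4 -> HIT, frames=[2,4] (faults so far: 4)
  Optimal total faults: 4

Answer: 5 4 4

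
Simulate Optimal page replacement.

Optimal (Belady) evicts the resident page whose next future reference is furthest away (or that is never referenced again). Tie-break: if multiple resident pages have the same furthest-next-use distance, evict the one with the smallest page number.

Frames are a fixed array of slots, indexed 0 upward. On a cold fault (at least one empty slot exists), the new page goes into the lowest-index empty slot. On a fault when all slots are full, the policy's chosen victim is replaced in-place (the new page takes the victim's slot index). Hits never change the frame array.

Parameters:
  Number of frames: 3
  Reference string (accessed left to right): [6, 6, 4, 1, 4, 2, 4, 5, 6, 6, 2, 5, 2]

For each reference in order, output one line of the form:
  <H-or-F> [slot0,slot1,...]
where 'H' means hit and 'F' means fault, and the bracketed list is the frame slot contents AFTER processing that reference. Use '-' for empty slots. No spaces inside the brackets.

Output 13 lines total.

F [6,-,-]
H [6,-,-]
F [6,4,-]
F [6,4,1]
H [6,4,1]
F [6,4,2]
H [6,4,2]
F [6,5,2]
H [6,5,2]
H [6,5,2]
H [6,5,2]
H [6,5,2]
H [6,5,2]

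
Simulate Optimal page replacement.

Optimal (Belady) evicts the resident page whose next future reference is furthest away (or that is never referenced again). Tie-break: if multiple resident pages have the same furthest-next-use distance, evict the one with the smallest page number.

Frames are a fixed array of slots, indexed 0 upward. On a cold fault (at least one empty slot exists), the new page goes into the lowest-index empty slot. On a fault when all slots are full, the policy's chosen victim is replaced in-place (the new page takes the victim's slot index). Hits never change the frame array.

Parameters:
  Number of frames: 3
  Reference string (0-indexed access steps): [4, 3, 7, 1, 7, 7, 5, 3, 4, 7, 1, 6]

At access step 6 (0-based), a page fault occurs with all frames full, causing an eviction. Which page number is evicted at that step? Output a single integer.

Answer: 1

Derivation:
Step 0: ref 4 -> FAULT, frames=[4,-,-]
Step 1: ref 3 -> FAULT, frames=[4,3,-]
Step 2: ref 7 -> FAULT, frames=[4,3,7]
Step 3: ref 1 -> FAULT, evict 4, frames=[1,3,7]
Step 4: ref 7 -> HIT, frames=[1,3,7]
Step 5: ref 7 -> HIT, frames=[1,3,7]
Step 6: ref 5 -> FAULT, evict 1, frames=[5,3,7]
At step 6: evicted page 1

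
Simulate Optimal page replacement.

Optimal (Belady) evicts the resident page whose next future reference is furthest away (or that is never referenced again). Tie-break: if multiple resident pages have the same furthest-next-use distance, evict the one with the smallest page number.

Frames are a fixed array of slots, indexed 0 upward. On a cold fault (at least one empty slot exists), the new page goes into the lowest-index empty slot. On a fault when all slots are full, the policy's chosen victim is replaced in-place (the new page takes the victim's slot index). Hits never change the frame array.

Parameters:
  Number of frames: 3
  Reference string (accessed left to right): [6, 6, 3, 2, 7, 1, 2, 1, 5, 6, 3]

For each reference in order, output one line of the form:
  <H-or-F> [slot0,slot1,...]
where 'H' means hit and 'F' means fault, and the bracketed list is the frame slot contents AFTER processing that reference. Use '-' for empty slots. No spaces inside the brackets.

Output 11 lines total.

F [6,-,-]
H [6,-,-]
F [6,3,-]
F [6,3,2]
F [6,7,2]
F [6,1,2]
H [6,1,2]
H [6,1,2]
F [6,5,2]
H [6,5,2]
F [6,5,3]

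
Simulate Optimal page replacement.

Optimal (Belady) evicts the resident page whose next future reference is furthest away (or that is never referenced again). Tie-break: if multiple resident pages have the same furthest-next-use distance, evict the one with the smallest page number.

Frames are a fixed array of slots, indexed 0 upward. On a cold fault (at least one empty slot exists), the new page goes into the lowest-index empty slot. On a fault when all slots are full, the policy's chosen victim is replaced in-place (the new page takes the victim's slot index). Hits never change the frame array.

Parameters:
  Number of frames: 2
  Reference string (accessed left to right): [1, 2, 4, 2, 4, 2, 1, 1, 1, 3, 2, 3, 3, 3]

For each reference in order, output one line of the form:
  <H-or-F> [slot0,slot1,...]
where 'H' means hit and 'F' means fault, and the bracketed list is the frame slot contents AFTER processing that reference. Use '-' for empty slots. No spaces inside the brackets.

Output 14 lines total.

F [1,-]
F [1,2]
F [4,2]
H [4,2]
H [4,2]
H [4,2]
F [1,2]
H [1,2]
H [1,2]
F [3,2]
H [3,2]
H [3,2]
H [3,2]
H [3,2]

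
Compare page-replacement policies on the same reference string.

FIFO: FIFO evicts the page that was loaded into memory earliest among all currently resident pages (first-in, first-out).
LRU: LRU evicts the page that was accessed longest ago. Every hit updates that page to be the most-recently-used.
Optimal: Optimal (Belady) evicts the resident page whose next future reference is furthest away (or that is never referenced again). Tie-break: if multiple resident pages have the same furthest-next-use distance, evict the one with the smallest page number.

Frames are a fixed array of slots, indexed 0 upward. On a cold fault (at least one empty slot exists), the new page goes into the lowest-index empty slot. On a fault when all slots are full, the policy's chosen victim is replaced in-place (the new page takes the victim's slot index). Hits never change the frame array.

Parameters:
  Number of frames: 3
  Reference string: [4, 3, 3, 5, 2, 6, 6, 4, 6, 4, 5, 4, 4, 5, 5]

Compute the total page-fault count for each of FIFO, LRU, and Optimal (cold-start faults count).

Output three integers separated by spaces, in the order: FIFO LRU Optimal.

Answer: 7 7 5

Derivation:
--- FIFO ---
  step 0: ref 4 -> FAULT, frames=[4,-,-] (faults so far: 1)
  step 1: ref 3 -> FAULT, frames=[4,3,-] (faults so far: 2)
  step 2: ref 3 -> HIT, frames=[4,3,-] (faults so far: 2)
  step 3: ref 5 -> FAULT, frames=[4,3,5] (faults so far: 3)
  step 4: ref 2 -> FAULT, evict 4, frames=[2,3,5] (faults so far: 4)
  step 5: ref 6 -> FAULT, evict 3, frames=[2,6,5] (faults so far: 5)
  step 6: ref 6 -> HIT, frames=[2,6,5] (faults so far: 5)
  step 7: ref 4 -> FAULT, evict 5, frames=[2,6,4] (faults so far: 6)
  step 8: ref 6 -> HIT, frames=[2,6,4] (faults so far: 6)
  step 9: ref 4 -> HIT, frames=[2,6,4] (faults so far: 6)
  step 10: ref 5 -> FAULT, evict 2, frames=[5,6,4] (faults so far: 7)
  step 11: ref 4 -> HIT, frames=[5,6,4] (faults so far: 7)
  step 12: ref 4 -> HIT, frames=[5,6,4] (faults so far: 7)
  step 13: ref 5 -> HIT, frames=[5,6,4] (faults so far: 7)
  step 14: ref 5 -> HIT, frames=[5,6,4] (faults so far: 7)
  FIFO total faults: 7
--- LRU ---
  step 0: ref 4 -> FAULT, frames=[4,-,-] (faults so far: 1)
  step 1: ref 3 -> FAULT, frames=[4,3,-] (faults so far: 2)
  step 2: ref 3 -> HIT, frames=[4,3,-] (faults so far: 2)
  step 3: ref 5 -> FAULT, frames=[4,3,5] (faults so far: 3)
  step 4: ref 2 -> FAULT, evict 4, frames=[2,3,5] (faults so far: 4)
  step 5: ref 6 -> FAULT, evict 3, frames=[2,6,5] (faults so far: 5)
  step 6: ref 6 -> HIT, frames=[2,6,5] (faults so far: 5)
  step 7: ref 4 -> FAULT, evict 5, frames=[2,6,4] (faults so far: 6)
  step 8: ref 6 -> HIT, frames=[2,6,4] (faults so far: 6)
  step 9: ref 4 -> HIT, frames=[2,6,4] (faults so far: 6)
  step 10: ref 5 -> FAULT, evict 2, frames=[5,6,4] (faults so far: 7)
  step 11: ref 4 -> HIT, frames=[5,6,4] (faults so far: 7)
  step 12: ref 4 -> HIT, frames=[5,6,4] (faults so far: 7)
  step 13: ref 5 -> HIT, frames=[5,6,4] (faults so far: 7)
  step 14: ref 5 -> HIT, frames=[5,6,4] (faults so far: 7)
  LRU total faults: 7
--- Optimal ---
  step 0: ref 4 -> FAULT, frames=[4,-,-] (faults so far: 1)
  step 1: ref 3 -> FAULT, frames=[4,3,-] (faults so far: 2)
  step 2: ref 3 -> HIT, frames=[4,3,-] (faults so far: 2)
  step 3: ref 5 -> FAULT, frames=[4,3,5] (faults so far: 3)
  step 4: ref 2 -> FAULT, evict 3, frames=[4,2,5] (faults so far: 4)
  step 5: ref 6 -> FAULT, evict 2, frames=[4,6,5] (faults so far: 5)
  step 6: ref 6 -> HIT, frames=[4,6,5] (faults so far: 5)
  step 7: ref 4 -> HIT, frames=[4,6,5] (faults so far: 5)
  step 8: ref 6 -> HIT, frames=[4,6,5] (faults so far: 5)
  step 9: ref 4 -> HIT, frames=[4,6,5] (faults so far: 5)
  step 10: ref 5 -> HIT, frames=[4,6,5] (faults so far: 5)
  step 11: ref 4 -> HIT, frames=[4,6,5] (faults so far: 5)
  step 12: ref 4 -> HIT, frames=[4,6,5] (faults so far: 5)
  step 13: ref 5 -> HIT, frames=[4,6,5] (faults so far: 5)
  step 14: ref 5 -> HIT, frames=[4,6,5] (faults so far: 5)
  Optimal total faults: 5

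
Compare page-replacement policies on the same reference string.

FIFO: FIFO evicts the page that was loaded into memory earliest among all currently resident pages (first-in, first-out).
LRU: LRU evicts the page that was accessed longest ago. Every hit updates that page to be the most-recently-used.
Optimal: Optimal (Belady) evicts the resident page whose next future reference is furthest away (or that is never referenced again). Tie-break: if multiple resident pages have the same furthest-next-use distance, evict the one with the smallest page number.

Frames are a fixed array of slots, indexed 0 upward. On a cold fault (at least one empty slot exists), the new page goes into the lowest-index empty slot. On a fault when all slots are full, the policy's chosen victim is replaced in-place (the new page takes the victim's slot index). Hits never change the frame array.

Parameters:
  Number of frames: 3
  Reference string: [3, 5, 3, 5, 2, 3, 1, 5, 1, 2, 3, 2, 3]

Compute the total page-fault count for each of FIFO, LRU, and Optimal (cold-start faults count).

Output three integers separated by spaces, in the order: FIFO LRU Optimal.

Answer: 5 7 5

Derivation:
--- FIFO ---
  step 0: ref 3 -> FAULT, frames=[3,-,-] (faults so far: 1)
  step 1: ref 5 -> FAULT, frames=[3,5,-] (faults so far: 2)
  step 2: ref 3 -> HIT, frames=[3,5,-] (faults so far: 2)
  step 3: ref 5 -> HIT, frames=[3,5,-] (faults so far: 2)
  step 4: ref 2 -> FAULT, frames=[3,5,2] (faults so far: 3)
  step 5: ref 3 -> HIT, frames=[3,5,2] (faults so far: 3)
  step 6: ref 1 -> FAULT, evict 3, frames=[1,5,2] (faults so far: 4)
  step 7: ref 5 -> HIT, frames=[1,5,2] (faults so far: 4)
  step 8: ref 1 -> HIT, frames=[1,5,2] (faults so far: 4)
  step 9: ref 2 -> HIT, frames=[1,5,2] (faults so far: 4)
  step 10: ref 3 -> FAULT, evict 5, frames=[1,3,2] (faults so far: 5)
  step 11: ref 2 -> HIT, frames=[1,3,2] (faults so far: 5)
  step 12: ref 3 -> HIT, frames=[1,3,2] (faults so far: 5)
  FIFO total faults: 5
--- LRU ---
  step 0: ref 3 -> FAULT, frames=[3,-,-] (faults so far: 1)
  step 1: ref 5 -> FAULT, frames=[3,5,-] (faults so far: 2)
  step 2: ref 3 -> HIT, frames=[3,5,-] (faults so far: 2)
  step 3: ref 5 -> HIT, frames=[3,5,-] (faults so far: 2)
  step 4: ref 2 -> FAULT, frames=[3,5,2] (faults so far: 3)
  step 5: ref 3 -> HIT, frames=[3,5,2] (faults so far: 3)
  step 6: ref 1 -> FAULT, evict 5, frames=[3,1,2] (faults so far: 4)
  step 7: ref 5 -> FAULT, evict 2, frames=[3,1,5] (faults so far: 5)
  step 8: ref 1 -> HIT, frames=[3,1,5] (faults so far: 5)
  step 9: ref 2 -> FAULT, evict 3, frames=[2,1,5] (faults so far: 6)
  step 10: ref 3 -> FAULT, evict 5, frames=[2,1,3] (faults so far: 7)
  step 11: ref 2 -> HIT, frames=[2,1,3] (faults so far: 7)
  step 12: ref 3 -> HIT, frames=[2,1,3] (faults so far: 7)
  LRU total faults: 7
--- Optimal ---
  step 0: ref 3 -> FAULT, frames=[3,-,-] (faults so far: 1)
  step 1: ref 5 -> FAULT, frames=[3,5,-] (faults so far: 2)
  step 2: ref 3 -> HIT, frames=[3,5,-] (faults so far: 2)
  step 3: ref 5 -> HIT, frames=[3,5,-] (faults so far: 2)
  step 4: ref 2 -> FAULT, frames=[3,5,2] (faults so far: 3)
  step 5: ref 3 -> HIT, frames=[3,5,2] (faults so far: 3)
  step 6: ref 1 -> FAULT, evict 3, frames=[1,5,2] (faults so far: 4)
  step 7: ref 5 -> HIT, frames=[1,5,2] (faults so far: 4)
  step 8: ref 1 -> HIT, frames=[1,5,2] (faults so far: 4)
  step 9: ref 2 -> HIT, frames=[1,5,2] (faults so far: 4)
  step 10: ref 3 -> FAULT, evict 1, frames=[3,5,2] (faults so far: 5)
  step 11: ref 2 -> HIT, frames=[3,5,2] (faults so far: 5)
  step 12: ref 3 -> HIT, frames=[3,5,2] (faults so far: 5)
  Optimal total faults: 5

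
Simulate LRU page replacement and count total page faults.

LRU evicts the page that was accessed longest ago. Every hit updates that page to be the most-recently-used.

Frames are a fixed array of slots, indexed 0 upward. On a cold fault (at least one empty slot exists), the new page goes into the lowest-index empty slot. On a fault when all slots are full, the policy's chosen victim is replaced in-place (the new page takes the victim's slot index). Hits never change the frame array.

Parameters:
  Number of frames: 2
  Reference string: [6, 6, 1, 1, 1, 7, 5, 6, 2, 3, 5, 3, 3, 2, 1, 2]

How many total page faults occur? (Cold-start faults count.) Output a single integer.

Step 0: ref 6 → FAULT, frames=[6,-]
Step 1: ref 6 → HIT, frames=[6,-]
Step 2: ref 1 → FAULT, frames=[6,1]
Step 3: ref 1 → HIT, frames=[6,1]
Step 4: ref 1 → HIT, frames=[6,1]
Step 5: ref 7 → FAULT (evict 6), frames=[7,1]
Step 6: ref 5 → FAULT (evict 1), frames=[7,5]
Step 7: ref 6 → FAULT (evict 7), frames=[6,5]
Step 8: ref 2 → FAULT (evict 5), frames=[6,2]
Step 9: ref 3 → FAULT (evict 6), frames=[3,2]
Step 10: ref 5 → FAULT (evict 2), frames=[3,5]
Step 11: ref 3 → HIT, frames=[3,5]
Step 12: ref 3 → HIT, frames=[3,5]
Step 13: ref 2 → FAULT (evict 5), frames=[3,2]
Step 14: ref 1 → FAULT (evict 3), frames=[1,2]
Step 15: ref 2 → HIT, frames=[1,2]
Total faults: 10

Answer: 10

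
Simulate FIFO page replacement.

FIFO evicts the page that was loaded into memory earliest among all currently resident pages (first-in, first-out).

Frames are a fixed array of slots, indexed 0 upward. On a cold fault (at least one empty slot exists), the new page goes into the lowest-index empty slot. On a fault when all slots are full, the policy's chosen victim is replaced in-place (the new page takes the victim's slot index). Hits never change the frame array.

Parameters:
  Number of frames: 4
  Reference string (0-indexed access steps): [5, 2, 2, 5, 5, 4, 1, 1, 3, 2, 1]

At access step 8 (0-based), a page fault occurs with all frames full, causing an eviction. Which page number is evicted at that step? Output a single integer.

Step 0: ref 5 -> FAULT, frames=[5,-,-,-]
Step 1: ref 2 -> FAULT, frames=[5,2,-,-]
Step 2: ref 2 -> HIT, frames=[5,2,-,-]
Step 3: ref 5 -> HIT, frames=[5,2,-,-]
Step 4: ref 5 -> HIT, frames=[5,2,-,-]
Step 5: ref 4 -> FAULT, frames=[5,2,4,-]
Step 6: ref 1 -> FAULT, frames=[5,2,4,1]
Step 7: ref 1 -> HIT, frames=[5,2,4,1]
Step 8: ref 3 -> FAULT, evict 5, frames=[3,2,4,1]
At step 8: evicted page 5

Answer: 5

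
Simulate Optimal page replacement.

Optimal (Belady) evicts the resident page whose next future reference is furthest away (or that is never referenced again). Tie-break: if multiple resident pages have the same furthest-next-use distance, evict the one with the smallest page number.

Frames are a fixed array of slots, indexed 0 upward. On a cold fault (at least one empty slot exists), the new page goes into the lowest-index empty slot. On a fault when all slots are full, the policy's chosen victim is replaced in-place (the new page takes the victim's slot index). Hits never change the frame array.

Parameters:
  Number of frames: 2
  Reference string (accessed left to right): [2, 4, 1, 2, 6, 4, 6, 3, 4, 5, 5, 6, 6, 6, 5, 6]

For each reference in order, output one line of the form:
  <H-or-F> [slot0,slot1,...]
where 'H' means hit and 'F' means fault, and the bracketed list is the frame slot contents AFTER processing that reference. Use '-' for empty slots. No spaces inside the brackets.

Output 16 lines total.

F [2,-]
F [2,4]
F [2,1]
H [2,1]
F [2,6]
F [4,6]
H [4,6]
F [4,3]
H [4,3]
F [4,5]
H [4,5]
F [6,5]
H [6,5]
H [6,5]
H [6,5]
H [6,5]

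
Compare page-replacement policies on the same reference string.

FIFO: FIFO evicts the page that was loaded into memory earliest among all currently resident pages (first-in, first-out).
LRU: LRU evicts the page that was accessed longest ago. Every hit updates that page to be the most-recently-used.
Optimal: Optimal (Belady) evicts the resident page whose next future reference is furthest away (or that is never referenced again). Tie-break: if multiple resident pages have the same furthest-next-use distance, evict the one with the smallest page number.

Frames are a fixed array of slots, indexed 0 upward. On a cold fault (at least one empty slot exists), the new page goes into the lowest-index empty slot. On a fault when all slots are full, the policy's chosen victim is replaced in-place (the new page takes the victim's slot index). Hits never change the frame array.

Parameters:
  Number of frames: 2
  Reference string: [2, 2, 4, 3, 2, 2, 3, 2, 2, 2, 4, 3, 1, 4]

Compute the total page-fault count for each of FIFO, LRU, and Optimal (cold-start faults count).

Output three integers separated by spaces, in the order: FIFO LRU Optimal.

Answer: 8 8 5

Derivation:
--- FIFO ---
  step 0: ref 2 -> FAULT, frames=[2,-] (faults so far: 1)
  step 1: ref 2 -> HIT, frames=[2,-] (faults so far: 1)
  step 2: ref 4 -> FAULT, frames=[2,4] (faults so far: 2)
  step 3: ref 3 -> FAULT, evict 2, frames=[3,4] (faults so far: 3)
  step 4: ref 2 -> FAULT, evict 4, frames=[3,2] (faults so far: 4)
  step 5: ref 2 -> HIT, frames=[3,2] (faults so far: 4)
  step 6: ref 3 -> HIT, frames=[3,2] (faults so far: 4)
  step 7: ref 2 -> HIT, frames=[3,2] (faults so far: 4)
  step 8: ref 2 -> HIT, frames=[3,2] (faults so far: 4)
  step 9: ref 2 -> HIT, frames=[3,2] (faults so far: 4)
  step 10: ref 4 -> FAULT, evict 3, frames=[4,2] (faults so far: 5)
  step 11: ref 3 -> FAULT, evict 2, frames=[4,3] (faults so far: 6)
  step 12: ref 1 -> FAULT, evict 4, frames=[1,3] (faults so far: 7)
  step 13: ref 4 -> FAULT, evict 3, frames=[1,4] (faults so far: 8)
  FIFO total faults: 8
--- LRU ---
  step 0: ref 2 -> FAULT, frames=[2,-] (faults so far: 1)
  step 1: ref 2 -> HIT, frames=[2,-] (faults so far: 1)
  step 2: ref 4 -> FAULT, frames=[2,4] (faults so far: 2)
  step 3: ref 3 -> FAULT, evict 2, frames=[3,4] (faults so far: 3)
  step 4: ref 2 -> FAULT, evict 4, frames=[3,2] (faults so far: 4)
  step 5: ref 2 -> HIT, frames=[3,2] (faults so far: 4)
  step 6: ref 3 -> HIT, frames=[3,2] (faults so far: 4)
  step 7: ref 2 -> HIT, frames=[3,2] (faults so far: 4)
  step 8: ref 2 -> HIT, frames=[3,2] (faults so far: 4)
  step 9: ref 2 -> HIT, frames=[3,2] (faults so far: 4)
  step 10: ref 4 -> FAULT, evict 3, frames=[4,2] (faults so far: 5)
  step 11: ref 3 -> FAULT, evict 2, frames=[4,3] (faults so far: 6)
  step 12: ref 1 -> FAULT, evict 4, frames=[1,3] (faults so far: 7)
  step 13: ref 4 -> FAULT, evict 3, frames=[1,4] (faults so far: 8)
  LRU total faults: 8
--- Optimal ---
  step 0: ref 2 -> FAULT, frames=[2,-] (faults so far: 1)
  step 1: ref 2 -> HIT, frames=[2,-] (faults so far: 1)
  step 2: ref 4 -> FAULT, frames=[2,4] (faults so far: 2)
  step 3: ref 3 -> FAULT, evict 4, frames=[2,3] (faults so far: 3)
  step 4: ref 2 -> HIT, frames=[2,3] (faults so far: 3)
  step 5: ref 2 -> HIT, frames=[2,3] (faults so far: 3)
  step 6: ref 3 -> HIT, frames=[2,3] (faults so far: 3)
  step 7: ref 2 -> HIT, frames=[2,3] (faults so far: 3)
  step 8: ref 2 -> HIT, frames=[2,3] (faults so far: 3)
  step 9: ref 2 -> HIT, frames=[2,3] (faults so far: 3)
  step 10: ref 4 -> FAULT, evict 2, frames=[4,3] (faults so far: 4)
  step 11: ref 3 -> HIT, frames=[4,3] (faults so far: 4)
  step 12: ref 1 -> FAULT, evict 3, frames=[4,1] (faults so far: 5)
  step 13: ref 4 -> HIT, frames=[4,1] (faults so far: 5)
  Optimal total faults: 5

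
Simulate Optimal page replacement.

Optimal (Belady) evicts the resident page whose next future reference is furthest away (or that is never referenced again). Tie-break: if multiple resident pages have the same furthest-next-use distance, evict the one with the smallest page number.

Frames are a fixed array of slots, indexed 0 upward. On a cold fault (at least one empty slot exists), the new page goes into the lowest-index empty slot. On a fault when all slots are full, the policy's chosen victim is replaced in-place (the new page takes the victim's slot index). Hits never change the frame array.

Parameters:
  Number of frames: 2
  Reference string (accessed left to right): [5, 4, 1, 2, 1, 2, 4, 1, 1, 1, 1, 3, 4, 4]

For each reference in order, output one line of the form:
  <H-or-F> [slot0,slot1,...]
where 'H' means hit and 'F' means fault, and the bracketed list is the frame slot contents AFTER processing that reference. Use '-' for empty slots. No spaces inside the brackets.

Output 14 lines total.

F [5,-]
F [5,4]
F [1,4]
F [1,2]
H [1,2]
H [1,2]
F [1,4]
H [1,4]
H [1,4]
H [1,4]
H [1,4]
F [3,4]
H [3,4]
H [3,4]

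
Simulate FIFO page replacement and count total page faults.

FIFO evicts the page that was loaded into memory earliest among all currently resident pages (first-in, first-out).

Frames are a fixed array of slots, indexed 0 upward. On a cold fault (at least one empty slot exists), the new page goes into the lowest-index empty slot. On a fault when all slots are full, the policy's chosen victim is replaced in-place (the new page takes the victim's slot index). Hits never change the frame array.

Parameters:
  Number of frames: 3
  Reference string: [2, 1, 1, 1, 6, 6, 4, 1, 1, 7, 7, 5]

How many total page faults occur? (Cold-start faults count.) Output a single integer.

Step 0: ref 2 → FAULT, frames=[2,-,-]
Step 1: ref 1 → FAULT, frames=[2,1,-]
Step 2: ref 1 → HIT, frames=[2,1,-]
Step 3: ref 1 → HIT, frames=[2,1,-]
Step 4: ref 6 → FAULT, frames=[2,1,6]
Step 5: ref 6 → HIT, frames=[2,1,6]
Step 6: ref 4 → FAULT (evict 2), frames=[4,1,6]
Step 7: ref 1 → HIT, frames=[4,1,6]
Step 8: ref 1 → HIT, frames=[4,1,6]
Step 9: ref 7 → FAULT (evict 1), frames=[4,7,6]
Step 10: ref 7 → HIT, frames=[4,7,6]
Step 11: ref 5 → FAULT (evict 6), frames=[4,7,5]
Total faults: 6

Answer: 6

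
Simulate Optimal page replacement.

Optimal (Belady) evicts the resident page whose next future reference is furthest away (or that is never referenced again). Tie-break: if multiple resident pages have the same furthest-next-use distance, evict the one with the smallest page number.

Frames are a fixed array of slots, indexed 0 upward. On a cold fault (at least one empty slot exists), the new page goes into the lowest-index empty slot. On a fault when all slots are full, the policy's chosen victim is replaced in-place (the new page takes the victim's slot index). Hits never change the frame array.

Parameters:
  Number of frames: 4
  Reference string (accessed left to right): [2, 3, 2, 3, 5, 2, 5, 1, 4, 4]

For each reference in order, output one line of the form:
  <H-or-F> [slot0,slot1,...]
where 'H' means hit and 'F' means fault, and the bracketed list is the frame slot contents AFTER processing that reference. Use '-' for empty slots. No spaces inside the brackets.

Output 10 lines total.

F [2,-,-,-]
F [2,3,-,-]
H [2,3,-,-]
H [2,3,-,-]
F [2,3,5,-]
H [2,3,5,-]
H [2,3,5,-]
F [2,3,5,1]
F [2,3,5,4]
H [2,3,5,4]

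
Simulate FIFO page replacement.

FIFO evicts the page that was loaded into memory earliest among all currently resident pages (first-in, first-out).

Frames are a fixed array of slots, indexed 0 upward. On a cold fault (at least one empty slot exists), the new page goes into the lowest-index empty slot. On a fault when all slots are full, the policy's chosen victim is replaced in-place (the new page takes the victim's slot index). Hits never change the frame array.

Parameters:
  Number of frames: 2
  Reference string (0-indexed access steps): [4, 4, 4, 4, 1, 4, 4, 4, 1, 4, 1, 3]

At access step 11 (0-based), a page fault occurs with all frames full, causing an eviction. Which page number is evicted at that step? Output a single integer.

Answer: 4

Derivation:
Step 0: ref 4 -> FAULT, frames=[4,-]
Step 1: ref 4 -> HIT, frames=[4,-]
Step 2: ref 4 -> HIT, frames=[4,-]
Step 3: ref 4 -> HIT, frames=[4,-]
Step 4: ref 1 -> FAULT, frames=[4,1]
Step 5: ref 4 -> HIT, frames=[4,1]
Step 6: ref 4 -> HIT, frames=[4,1]
Step 7: ref 4 -> HIT, frames=[4,1]
Step 8: ref 1 -> HIT, frames=[4,1]
Step 9: ref 4 -> HIT, frames=[4,1]
Step 10: ref 1 -> HIT, frames=[4,1]
Step 11: ref 3 -> FAULT, evict 4, frames=[3,1]
At step 11: evicted page 4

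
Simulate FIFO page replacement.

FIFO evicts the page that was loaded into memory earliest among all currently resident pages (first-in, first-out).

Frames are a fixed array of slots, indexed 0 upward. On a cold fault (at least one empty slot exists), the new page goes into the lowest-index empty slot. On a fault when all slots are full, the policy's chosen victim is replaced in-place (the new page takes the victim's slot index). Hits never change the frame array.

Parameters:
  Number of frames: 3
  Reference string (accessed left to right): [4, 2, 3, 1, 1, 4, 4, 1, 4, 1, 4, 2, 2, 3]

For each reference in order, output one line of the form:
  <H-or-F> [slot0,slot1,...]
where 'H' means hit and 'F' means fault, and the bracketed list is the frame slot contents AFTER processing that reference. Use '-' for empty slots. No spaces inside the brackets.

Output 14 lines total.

F [4,-,-]
F [4,2,-]
F [4,2,3]
F [1,2,3]
H [1,2,3]
F [1,4,3]
H [1,4,3]
H [1,4,3]
H [1,4,3]
H [1,4,3]
H [1,4,3]
F [1,4,2]
H [1,4,2]
F [3,4,2]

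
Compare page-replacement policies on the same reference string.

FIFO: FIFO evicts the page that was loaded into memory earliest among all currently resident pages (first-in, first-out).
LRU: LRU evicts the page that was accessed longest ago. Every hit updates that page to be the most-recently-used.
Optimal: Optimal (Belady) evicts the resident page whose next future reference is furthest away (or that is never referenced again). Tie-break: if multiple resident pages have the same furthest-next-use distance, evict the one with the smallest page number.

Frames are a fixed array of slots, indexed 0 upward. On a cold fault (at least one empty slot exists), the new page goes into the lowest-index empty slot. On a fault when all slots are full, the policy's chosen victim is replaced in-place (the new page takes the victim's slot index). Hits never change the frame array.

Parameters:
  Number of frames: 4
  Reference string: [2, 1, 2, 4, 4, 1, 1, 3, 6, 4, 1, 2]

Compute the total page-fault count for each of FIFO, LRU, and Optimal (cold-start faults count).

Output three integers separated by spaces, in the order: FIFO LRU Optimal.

Answer: 6 6 5

Derivation:
--- FIFO ---
  step 0: ref 2 -> FAULT, frames=[2,-,-,-] (faults so far: 1)
  step 1: ref 1 -> FAULT, frames=[2,1,-,-] (faults so far: 2)
  step 2: ref 2 -> HIT, frames=[2,1,-,-] (faults so far: 2)
  step 3: ref 4 -> FAULT, frames=[2,1,4,-] (faults so far: 3)
  step 4: ref 4 -> HIT, frames=[2,1,4,-] (faults so far: 3)
  step 5: ref 1 -> HIT, frames=[2,1,4,-] (faults so far: 3)
  step 6: ref 1 -> HIT, frames=[2,1,4,-] (faults so far: 3)
  step 7: ref 3 -> FAULT, frames=[2,1,4,3] (faults so far: 4)
  step 8: ref 6 -> FAULT, evict 2, frames=[6,1,4,3] (faults so far: 5)
  step 9: ref 4 -> HIT, frames=[6,1,4,3] (faults so far: 5)
  step 10: ref 1 -> HIT, frames=[6,1,4,3] (faults so far: 5)
  step 11: ref 2 -> FAULT, evict 1, frames=[6,2,4,3] (faults so far: 6)
  FIFO total faults: 6
--- LRU ---
  step 0: ref 2 -> FAULT, frames=[2,-,-,-] (faults so far: 1)
  step 1: ref 1 -> FAULT, frames=[2,1,-,-] (faults so far: 2)
  step 2: ref 2 -> HIT, frames=[2,1,-,-] (faults so far: 2)
  step 3: ref 4 -> FAULT, frames=[2,1,4,-] (faults so far: 3)
  step 4: ref 4 -> HIT, frames=[2,1,4,-] (faults so far: 3)
  step 5: ref 1 -> HIT, frames=[2,1,4,-] (faults so far: 3)
  step 6: ref 1 -> HIT, frames=[2,1,4,-] (faults so far: 3)
  step 7: ref 3 -> FAULT, frames=[2,1,4,3] (faults so far: 4)
  step 8: ref 6 -> FAULT, evict 2, frames=[6,1,4,3] (faults so far: 5)
  step 9: ref 4 -> HIT, frames=[6,1,4,3] (faults so far: 5)
  step 10: ref 1 -> HIT, frames=[6,1,4,3] (faults so far: 5)
  step 11: ref 2 -> FAULT, evict 3, frames=[6,1,4,2] (faults so far: 6)
  LRU total faults: 6
--- Optimal ---
  step 0: ref 2 -> FAULT, frames=[2,-,-,-] (faults so far: 1)
  step 1: ref 1 -> FAULT, frames=[2,1,-,-] (faults so far: 2)
  step 2: ref 2 -> HIT, frames=[2,1,-,-] (faults so far: 2)
  step 3: ref 4 -> FAULT, frames=[2,1,4,-] (faults so far: 3)
  step 4: ref 4 -> HIT, frames=[2,1,4,-] (faults so far: 3)
  step 5: ref 1 -> HIT, frames=[2,1,4,-] (faults so far: 3)
  step 6: ref 1 -> HIT, frames=[2,1,4,-] (faults so far: 3)
  step 7: ref 3 -> FAULT, frames=[2,1,4,3] (faults so far: 4)
  step 8: ref 6 -> FAULT, evict 3, frames=[2,1,4,6] (faults so far: 5)
  step 9: ref 4 -> HIT, frames=[2,1,4,6] (faults so far: 5)
  step 10: ref 1 -> HIT, frames=[2,1,4,6] (faults so far: 5)
  step 11: ref 2 -> HIT, frames=[2,1,4,6] (faults so far: 5)
  Optimal total faults: 5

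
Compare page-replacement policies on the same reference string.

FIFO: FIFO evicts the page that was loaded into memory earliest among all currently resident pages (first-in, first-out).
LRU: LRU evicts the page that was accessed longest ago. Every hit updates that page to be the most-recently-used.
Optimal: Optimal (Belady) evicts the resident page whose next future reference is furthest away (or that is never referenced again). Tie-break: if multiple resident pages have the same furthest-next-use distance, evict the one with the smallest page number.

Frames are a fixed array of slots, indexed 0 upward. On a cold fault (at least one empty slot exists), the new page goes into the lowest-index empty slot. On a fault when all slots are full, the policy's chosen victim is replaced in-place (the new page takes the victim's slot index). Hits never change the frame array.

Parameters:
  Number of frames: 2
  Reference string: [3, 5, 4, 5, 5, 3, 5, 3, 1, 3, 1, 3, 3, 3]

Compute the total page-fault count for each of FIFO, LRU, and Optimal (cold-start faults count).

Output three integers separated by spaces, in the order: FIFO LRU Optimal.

--- FIFO ---
  step 0: ref 3 -> FAULT, frames=[3,-] (faults so far: 1)
  step 1: ref 5 -> FAULT, frames=[3,5] (faults so far: 2)
  step 2: ref 4 -> FAULT, evict 3, frames=[4,5] (faults so far: 3)
  step 3: ref 5 -> HIT, frames=[4,5] (faults so far: 3)
  step 4: ref 5 -> HIT, frames=[4,5] (faults so far: 3)
  step 5: ref 3 -> FAULT, evict 5, frames=[4,3] (faults so far: 4)
  step 6: ref 5 -> FAULT, evict 4, frames=[5,3] (faults so far: 5)
  step 7: ref 3 -> HIT, frames=[5,3] (faults so far: 5)
  step 8: ref 1 -> FAULT, evict 3, frames=[5,1] (faults so far: 6)
  step 9: ref 3 -> FAULT, evict 5, frames=[3,1] (faults so far: 7)
  step 10: ref 1 -> HIT, frames=[3,1] (faults so far: 7)
  step 11: ref 3 -> HIT, frames=[3,1] (faults so far: 7)
  step 12: ref 3 -> HIT, frames=[3,1] (faults so far: 7)
  step 13: ref 3 -> HIT, frames=[3,1] (faults so far: 7)
  FIFO total faults: 7
--- LRU ---
  step 0: ref 3 -> FAULT, frames=[3,-] (faults so far: 1)
  step 1: ref 5 -> FAULT, frames=[3,5] (faults so far: 2)
  step 2: ref 4 -> FAULT, evict 3, frames=[4,5] (faults so far: 3)
  step 3: ref 5 -> HIT, frames=[4,5] (faults so far: 3)
  step 4: ref 5 -> HIT, frames=[4,5] (faults so far: 3)
  step 5: ref 3 -> FAULT, evict 4, frames=[3,5] (faults so far: 4)
  step 6: ref 5 -> HIT, frames=[3,5] (faults so far: 4)
  step 7: ref 3 -> HIT, frames=[3,5] (faults so far: 4)
  step 8: ref 1 -> FAULT, evict 5, frames=[3,1] (faults so far: 5)
  step 9: ref 3 -> HIT, frames=[3,1] (faults so far: 5)
  step 10: ref 1 -> HIT, frames=[3,1] (faults so far: 5)
  step 11: ref 3 -> HIT, frames=[3,1] (faults so far: 5)
  step 12: ref 3 -> HIT, frames=[3,1] (faults so far: 5)
  step 13: ref 3 -> HIT, frames=[3,1] (faults so far: 5)
  LRU total faults: 5
--- Optimal ---
  step 0: ref 3 -> FAULT, frames=[3,-] (faults so far: 1)
  step 1: ref 5 -> FAULT, frames=[3,5] (faults so far: 2)
  step 2: ref 4 -> FAULT, evict 3, frames=[4,5] (faults so far: 3)
  step 3: ref 5 -> HIT, frames=[4,5] (faults so far: 3)
  step 4: ref 5 -> HIT, frames=[4,5] (faults so far: 3)
  step 5: ref 3 -> FAULT, evict 4, frames=[3,5] (faults so far: 4)
  step 6: ref 5 -> HIT, frames=[3,5] (faults so far: 4)
  step 7: ref 3 -> HIT, frames=[3,5] (faults so far: 4)
  step 8: ref 1 -> FAULT, evict 5, frames=[3,1] (faults so far: 5)
  step 9: ref 3 -> HIT, frames=[3,1] (faults so far: 5)
  step 10: ref 1 -> HIT, frames=[3,1] (faults so far: 5)
  step 11: ref 3 -> HIT, frames=[3,1] (faults so far: 5)
  step 12: ref 3 -> HIT, frames=[3,1] (faults so far: 5)
  step 13: ref 3 -> HIT, frames=[3,1] (faults so far: 5)
  Optimal total faults: 5

Answer: 7 5 5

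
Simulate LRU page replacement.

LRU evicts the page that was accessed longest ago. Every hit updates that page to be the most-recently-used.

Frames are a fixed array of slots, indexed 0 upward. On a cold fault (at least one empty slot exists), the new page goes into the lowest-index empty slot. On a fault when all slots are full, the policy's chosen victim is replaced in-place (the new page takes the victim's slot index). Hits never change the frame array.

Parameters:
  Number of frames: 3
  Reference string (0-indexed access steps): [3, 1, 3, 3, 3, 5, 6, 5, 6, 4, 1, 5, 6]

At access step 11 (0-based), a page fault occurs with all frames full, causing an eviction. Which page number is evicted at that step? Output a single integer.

Step 0: ref 3 -> FAULT, frames=[3,-,-]
Step 1: ref 1 -> FAULT, frames=[3,1,-]
Step 2: ref 3 -> HIT, frames=[3,1,-]
Step 3: ref 3 -> HIT, frames=[3,1,-]
Step 4: ref 3 -> HIT, frames=[3,1,-]
Step 5: ref 5 -> FAULT, frames=[3,1,5]
Step 6: ref 6 -> FAULT, evict 1, frames=[3,6,5]
Step 7: ref 5 -> HIT, frames=[3,6,5]
Step 8: ref 6 -> HIT, frames=[3,6,5]
Step 9: ref 4 -> FAULT, evict 3, frames=[4,6,5]
Step 10: ref 1 -> FAULT, evict 5, frames=[4,6,1]
Step 11: ref 5 -> FAULT, evict 6, frames=[4,5,1]
At step 11: evicted page 6

Answer: 6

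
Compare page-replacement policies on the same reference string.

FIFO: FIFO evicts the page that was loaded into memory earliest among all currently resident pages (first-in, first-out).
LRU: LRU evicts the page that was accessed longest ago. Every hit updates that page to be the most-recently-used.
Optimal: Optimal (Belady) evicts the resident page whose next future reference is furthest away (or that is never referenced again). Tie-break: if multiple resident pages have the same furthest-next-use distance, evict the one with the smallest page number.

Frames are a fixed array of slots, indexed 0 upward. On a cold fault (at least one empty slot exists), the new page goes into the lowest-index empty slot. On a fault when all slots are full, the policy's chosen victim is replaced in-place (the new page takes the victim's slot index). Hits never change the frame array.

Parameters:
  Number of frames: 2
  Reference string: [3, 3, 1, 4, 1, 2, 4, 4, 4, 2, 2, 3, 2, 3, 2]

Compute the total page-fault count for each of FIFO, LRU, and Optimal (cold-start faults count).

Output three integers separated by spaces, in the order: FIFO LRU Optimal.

Answer: 5 6 5

Derivation:
--- FIFO ---
  step 0: ref 3 -> FAULT, frames=[3,-] (faults so far: 1)
  step 1: ref 3 -> HIT, frames=[3,-] (faults so far: 1)
  step 2: ref 1 -> FAULT, frames=[3,1] (faults so far: 2)
  step 3: ref 4 -> FAULT, evict 3, frames=[4,1] (faults so far: 3)
  step 4: ref 1 -> HIT, frames=[4,1] (faults so far: 3)
  step 5: ref 2 -> FAULT, evict 1, frames=[4,2] (faults so far: 4)
  step 6: ref 4 -> HIT, frames=[4,2] (faults so far: 4)
  step 7: ref 4 -> HIT, frames=[4,2] (faults so far: 4)
  step 8: ref 4 -> HIT, frames=[4,2] (faults so far: 4)
  step 9: ref 2 -> HIT, frames=[4,2] (faults so far: 4)
  step 10: ref 2 -> HIT, frames=[4,2] (faults so far: 4)
  step 11: ref 3 -> FAULT, evict 4, frames=[3,2] (faults so far: 5)
  step 12: ref 2 -> HIT, frames=[3,2] (faults so far: 5)
  step 13: ref 3 -> HIT, frames=[3,2] (faults so far: 5)
  step 14: ref 2 -> HIT, frames=[3,2] (faults so far: 5)
  FIFO total faults: 5
--- LRU ---
  step 0: ref 3 -> FAULT, frames=[3,-] (faults so far: 1)
  step 1: ref 3 -> HIT, frames=[3,-] (faults so far: 1)
  step 2: ref 1 -> FAULT, frames=[3,1] (faults so far: 2)
  step 3: ref 4 -> FAULT, evict 3, frames=[4,1] (faults so far: 3)
  step 4: ref 1 -> HIT, frames=[4,1] (faults so far: 3)
  step 5: ref 2 -> FAULT, evict 4, frames=[2,1] (faults so far: 4)
  step 6: ref 4 -> FAULT, evict 1, frames=[2,4] (faults so far: 5)
  step 7: ref 4 -> HIT, frames=[2,4] (faults so far: 5)
  step 8: ref 4 -> HIT, frames=[2,4] (faults so far: 5)
  step 9: ref 2 -> HIT, frames=[2,4] (faults so far: 5)
  step 10: ref 2 -> HIT, frames=[2,4] (faults so far: 5)
  step 11: ref 3 -> FAULT, evict 4, frames=[2,3] (faults so far: 6)
  step 12: ref 2 -> HIT, frames=[2,3] (faults so far: 6)
  step 13: ref 3 -> HIT, frames=[2,3] (faults so far: 6)
  step 14: ref 2 -> HIT, frames=[2,3] (faults so far: 6)
  LRU total faults: 6
--- Optimal ---
  step 0: ref 3 -> FAULT, frames=[3,-] (faults so far: 1)
  step 1: ref 3 -> HIT, frames=[3,-] (faults so far: 1)
  step 2: ref 1 -> FAULT, frames=[3,1] (faults so far: 2)
  step 3: ref 4 -> FAULT, evict 3, frames=[4,1] (faults so far: 3)
  step 4: ref 1 -> HIT, frames=[4,1] (faults so far: 3)
  step 5: ref 2 -> FAULT, evict 1, frames=[4,2] (faults so far: 4)
  step 6: ref 4 -> HIT, frames=[4,2] (faults so far: 4)
  step 7: ref 4 -> HIT, frames=[4,2] (faults so far: 4)
  step 8: ref 4 -> HIT, frames=[4,2] (faults so far: 4)
  step 9: ref 2 -> HIT, frames=[4,2] (faults so far: 4)
  step 10: ref 2 -> HIT, frames=[4,2] (faults so far: 4)
  step 11: ref 3 -> FAULT, evict 4, frames=[3,2] (faults so far: 5)
  step 12: ref 2 -> HIT, frames=[3,2] (faults so far: 5)
  step 13: ref 3 -> HIT, frames=[3,2] (faults so far: 5)
  step 14: ref 2 -> HIT, frames=[3,2] (faults so far: 5)
  Optimal total faults: 5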